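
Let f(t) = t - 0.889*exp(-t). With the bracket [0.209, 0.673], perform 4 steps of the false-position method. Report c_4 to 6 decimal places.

0.525587

False-position update: c = (a·f(b) − b·f(a))/(f(b) − f(a)); replace the endpoint whose sign matches f(c).
f(0.209000) = -0.512330, f(0.673000) = 0.219454
step 1: c = 0.533852, f(c) = 0.012593 > 0 → new bracket [0.209000, 0.533852]
step 2: c = 0.526058, f(c) = 0.000722 > 0 → new bracket [0.209000, 0.526058]
step 3: c = 0.525612, f(c) = 0.000041 > 0 → new bracket [0.209000, 0.525612]
step 4: c = 0.525587, f(c) = 0.000002 > 0 → new bracket [0.209000, 0.525587]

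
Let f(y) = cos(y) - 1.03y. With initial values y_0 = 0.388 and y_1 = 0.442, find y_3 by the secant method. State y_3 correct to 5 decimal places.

f(y_0) = 0.526028, f(y_1) = 0.448638
y_2 = 0.442000 - (0.448638)·(0.442000 - 0.388000)/(0.448638 - (0.526028)) = 0.755045; f(y_2) = -0.049456
y_3 = 0.755045 - (-0.049456)·(0.755045 - 0.442000)/(-0.049456 - (0.448638)) = 0.723963; f(y_3) = 0.003505

0.72396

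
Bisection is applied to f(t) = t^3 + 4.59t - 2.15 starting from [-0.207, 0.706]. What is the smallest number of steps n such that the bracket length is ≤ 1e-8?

Initial width b − a = 0.706 − -0.207 = 0.913000.
After n steps the width is (b−a)/2^n; need (b−a)/2^n ≤ 1e-8.
So n ≥ log₂(0.913000/1e-8) = log₂(91300000.0000) ≈ 26.4441.
Hence n = 27.

27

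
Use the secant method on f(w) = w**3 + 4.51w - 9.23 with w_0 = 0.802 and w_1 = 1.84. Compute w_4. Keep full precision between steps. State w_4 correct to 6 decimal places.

f(w_0) = -5.097130, f(w_1) = 5.297904
w_2 = 1.840000 - (5.297904)·(1.840000 - 0.802000)/(5.297904 - (-5.097130)) = 1.310976; f(w_2) = -1.064380
w_3 = 1.310976 - (-1.064380)·(1.310976 - 1.840000)/(-1.064380 - (5.297904)) = 1.399479; f(w_3) = -0.177411
w_4 = 1.399479 - (-0.177411)·(1.399479 - 1.310976)/(-0.177411 - (-1.064380)) = 1.417181; f(w_4) = 0.007760

1.417181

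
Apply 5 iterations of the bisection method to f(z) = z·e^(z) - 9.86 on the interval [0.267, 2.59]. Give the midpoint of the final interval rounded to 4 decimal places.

f(0.267000) = -9.511287, f(2.590000) = 24.664108 (opposite signs)
step 1: m = 1.428500, f(m) = -3.899675 < 0 → root in [1.428500, 2.590000]
step 2: m = 2.009250, f(m) = 5.124428 > 0 → root in [1.428500, 2.009250]
step 3: m = 1.718875, f(m) = -0.271687 < 0 → root in [1.718875, 2.009250]
step 4: m = 1.864062, f(m) = 2.162991 > 0 → root in [1.718875, 1.864062]
step 5: m = 1.791469, f(m) = 0.885688 > 0 → root in [1.718875, 1.791469]
Midpoint of [1.718875, 1.791469] = 1.755172

1.7552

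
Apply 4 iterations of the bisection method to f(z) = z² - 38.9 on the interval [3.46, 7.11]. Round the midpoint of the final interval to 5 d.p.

6.31156

f(3.460000) = -26.928400, f(7.110000) = 11.652100 (opposite signs)
step 1: m = 5.285000, f(m) = -10.968775 < 0 → root in [5.285000, 7.110000]
step 2: m = 6.197500, f(m) = -0.490994 < 0 → root in [6.197500, 7.110000]
step 3: m = 6.653750, f(m) = 5.372389 > 0 → root in [6.197500, 6.653750]
step 4: m = 6.425625, f(m) = 2.388657 > 0 → root in [6.197500, 6.425625]
Midpoint of [6.197500, 6.425625] = 6.311562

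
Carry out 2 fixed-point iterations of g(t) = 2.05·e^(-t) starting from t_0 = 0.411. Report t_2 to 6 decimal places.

t_1 = g(0.411000) = 1.359123
t_2 = g(1.359123) = 0.526616

0.526616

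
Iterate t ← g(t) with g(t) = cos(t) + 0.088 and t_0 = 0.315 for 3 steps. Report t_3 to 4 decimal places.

t_1 = g(0.315000) = 1.038796
t_2 = g(1.038796) = 0.595258
t_3 = g(0.595258) = 0.916004

0.9160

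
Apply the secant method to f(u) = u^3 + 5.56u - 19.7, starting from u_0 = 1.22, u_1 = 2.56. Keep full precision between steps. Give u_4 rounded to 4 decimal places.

f(u_0) = -11.100952, f(u_1) = 11.310816
u_2 = 2.560000 - (11.310816)·(2.560000 - 1.220000)/(11.310816 - (-11.100952)) = 1.883726; f(u_2) = -2.542224
u_3 = 1.883726 - (-2.542224)·(1.883726 - 2.560000)/(-2.542224 - (11.310816)) = 2.007832; f(u_3) = -0.442107
u_4 = 2.007832 - (-0.442107)·(2.007832 - 1.883726)/(-0.442107 - (-2.542224)) = 2.033958; f(u_4) = 0.023257

2.0340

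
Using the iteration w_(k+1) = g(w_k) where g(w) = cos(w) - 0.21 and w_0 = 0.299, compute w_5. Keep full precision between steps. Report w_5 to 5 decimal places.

0.62495

w_1 = g(0.299000) = 0.745632
w_2 = g(0.745632) = 0.524660
w_3 = g(0.524660) = 0.655495
w_4 = g(0.655495) = 0.582747
w_5 = g(0.582747) = 0.624954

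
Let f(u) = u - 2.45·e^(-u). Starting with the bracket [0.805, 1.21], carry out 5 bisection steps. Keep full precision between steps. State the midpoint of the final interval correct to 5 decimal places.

0.95055

f(0.805000) = -0.290365, f(1.210000) = 0.479417 (opposite signs)
step 1: m = 1.007500, f(m) = 0.112930 > 0 → root in [0.805000, 1.007500]
step 2: m = 0.906250, f(m) = -0.083639 < 0 → root in [0.906250, 1.007500]
step 3: m = 0.956875, f(m) = 0.015851 > 0 → root in [0.906250, 0.956875]
step 4: m = 0.931563, f(m) = -0.033585 < 0 → root in [0.931563, 0.956875]
step 5: m = 0.944219, f(m) = -0.008790 < 0 → root in [0.944219, 0.956875]
Midpoint of [0.944219, 0.956875] = 0.950547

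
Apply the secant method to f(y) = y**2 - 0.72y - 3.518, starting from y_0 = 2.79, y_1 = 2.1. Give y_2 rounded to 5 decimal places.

f(y_0) = 2.257300, f(y_1) = -0.620000
y_2 = 2.100000 - (-0.620000)·(2.100000 - 2.790000)/(-0.620000 - (2.257300)) = 2.248681; f(y_2) = -0.080484

2.24868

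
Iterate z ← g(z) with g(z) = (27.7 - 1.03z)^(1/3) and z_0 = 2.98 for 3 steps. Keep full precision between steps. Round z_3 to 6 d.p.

z_1 = g(2.980000) = 2.909544
z_2 = g(2.909544) = 2.912399
z_3 = g(2.912399) = 2.912284

2.912284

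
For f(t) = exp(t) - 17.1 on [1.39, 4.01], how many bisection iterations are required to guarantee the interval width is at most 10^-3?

Initial width b − a = 4.01 − 1.39 = 2.620000.
After n steps the width is (b−a)/2^n; need (b−a)/2^n ≤ 10^-3.
So n ≥ log₂(2.620000/10^-3) = log₂(2620.0000) ≈ 11.3554.
Hence n = 12.

12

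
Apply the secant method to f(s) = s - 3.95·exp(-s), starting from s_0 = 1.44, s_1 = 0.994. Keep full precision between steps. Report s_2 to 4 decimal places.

f(s_0) = 0.504135, f(s_1) = -0.467869
s_2 = 0.994000 - (-0.467869)·(0.994000 - 1.440000)/(-0.467869 - (0.504135)) = 1.208680; f(s_2) = 0.029244

1.2087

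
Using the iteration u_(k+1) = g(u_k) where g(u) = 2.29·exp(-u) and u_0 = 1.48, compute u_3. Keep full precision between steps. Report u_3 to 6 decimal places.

0.587932

u_1 = g(1.480000) = 0.521290
u_2 = g(0.521290) = 1.359696
u_3 = g(1.359696) = 0.587932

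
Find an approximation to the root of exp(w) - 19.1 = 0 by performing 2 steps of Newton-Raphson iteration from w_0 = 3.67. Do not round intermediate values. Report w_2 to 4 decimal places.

2.9697

f'(w) = exp(w)
w_0 = 3.670000: f = 20.151906, f' = 39.251906 → w_1 = 3.670000 - (20.151906)/(39.251906) = 3.156601
w_1 = 3.156601: f = 4.390606, f' = 23.490606 → w_2 = 3.156601 - (4.390606)/(23.490606) = 2.969692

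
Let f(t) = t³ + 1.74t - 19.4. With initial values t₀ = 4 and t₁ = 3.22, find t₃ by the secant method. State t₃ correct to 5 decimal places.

f(t_0) = 51.560000, f(t_1) = 19.589048
t_2 = 3.220000 - (19.589048)·(3.220000 - 4.000000)/(19.589048 - (51.560000)) = 2.742083; f(t_2) = 5.989002
t_3 = 2.742083 - (5.989002)·(2.742083 - 3.220000)/(5.989002 - (19.589048)) = 2.531625; f(t_3) = 1.230521

2.53162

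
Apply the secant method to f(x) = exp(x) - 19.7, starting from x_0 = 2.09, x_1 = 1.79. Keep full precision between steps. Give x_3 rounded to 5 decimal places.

f(x_0) = -11.615085, f(x_1) = -13.710548
x_2 = 1.790000 - (-13.710548)·(1.790000 - 2.090000)/(-13.710548 - (-11.615085)) = 3.752891; f(x_2) = 22.944176
x_3 = 3.752891 - (22.944176)·(3.752891 - 1.790000)/(22.944176 - (-13.710548)) = 2.524211; f(x_3) = -7.218954

2.52421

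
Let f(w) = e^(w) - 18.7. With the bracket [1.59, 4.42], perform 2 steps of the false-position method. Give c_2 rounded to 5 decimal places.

2.41929

False-position update: c = (a·f(b) − b·f(a))/(f(b) − f(a)); replace the endpoint whose sign matches f(c).
f(1.590000) = -13.796251, f(4.420000) = 64.396285
step 1: c = 2.089324, f(c) = -10.620550 < 0 → new bracket [2.089324, 4.420000]
step 2: c = 2.419291, f(c) = -7.462116 < 0 → new bracket [2.419291, 4.420000]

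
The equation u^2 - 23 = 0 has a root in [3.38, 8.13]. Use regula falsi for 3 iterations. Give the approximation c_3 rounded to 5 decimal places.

f(3.380000) = -11.575600, f(8.130000) = 43.096900
step 1: c = 4.385699, f(c) = -3.765641 < 0 → new bracket [4.385699, 8.130000]
step 2: c = 4.686573, f(c) = -1.036036 < 0 → new bracket [4.686573, 8.130000]
step 3: c = 4.767408, f(c) = -0.271817 < 0 → new bracket [4.767408, 8.130000]

4.76741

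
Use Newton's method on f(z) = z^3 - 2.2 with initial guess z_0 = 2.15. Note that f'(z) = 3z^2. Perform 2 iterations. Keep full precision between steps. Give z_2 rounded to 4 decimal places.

Newton update: z ← z − f(z)/f'(z).
z_0 = 2.150000: f = 7.738375, f' = 13.867500 → z_1 = 2.150000 - (7.738375)/(13.867500) = 1.591978
z_1 = 1.591978: f = 1.834697, f' = 7.603178 → z_2 = 1.591978 - (1.834697)/(7.603178) = 1.350671

1.3507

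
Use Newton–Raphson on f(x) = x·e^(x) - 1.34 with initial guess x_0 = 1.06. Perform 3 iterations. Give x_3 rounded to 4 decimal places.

0.6794

f'(x) = (x + 1)·e^(x)
x_0 = 1.060000: f = 1.719553, f' = 5.945924 → x_1 = 1.060000 - (1.719553)/(5.945924) = 0.770801
x_1 = 0.770801: f = 0.326085, f' = 3.827583 → x_2 = 0.770801 - (0.326085)/(3.827583) = 0.685608
x_2 = 0.685608: f = 0.020916, f' = 3.345894 → x_3 = 0.685608 - (0.020916)/(3.345894) = 0.679356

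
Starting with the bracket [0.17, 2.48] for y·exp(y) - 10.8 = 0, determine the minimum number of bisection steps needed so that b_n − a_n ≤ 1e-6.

22

Initial width b − a = 2.48 − 0.17 = 2.310000.
After n steps the width is (b−a)/2^n; need (b−a)/2^n ≤ 1e-6.
So n ≥ log₂(2.310000/1e-6) = log₂(2310000.0000) ≈ 21.1395.
Hence n = 22.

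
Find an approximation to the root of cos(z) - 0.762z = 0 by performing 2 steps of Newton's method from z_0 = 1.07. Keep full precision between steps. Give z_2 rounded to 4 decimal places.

0.8581

f'(z) = -sin(z) - 0.762
z_0 = 1.070000: f = -0.335216, f' = -1.639201 → z_1 = 1.070000 - (-0.335216)/(-1.639201) = 0.865500
z_1 = 0.865500: f = -0.011252, f' = -1.523420 → z_2 = 0.865500 - (-0.011252)/(-1.523420) = 0.858114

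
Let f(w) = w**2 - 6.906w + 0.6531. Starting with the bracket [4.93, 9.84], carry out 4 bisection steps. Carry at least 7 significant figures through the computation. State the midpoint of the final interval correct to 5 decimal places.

f(4.930000) = -9.088580, f(9.840000) = 29.523660 (opposite signs)
step 1: m = 7.385000, f(m) = 4.190515 > 0 → root in [4.930000, 7.385000]
step 2: m = 6.157500, f(m) = -3.955789 < 0 → root in [6.157500, 7.385000]
step 3: m = 6.771250, f(m) = -0.259326 < 0 → root in [6.771250, 7.385000]
step 4: m = 7.078125, f(m) = 1.871422 > 0 → root in [6.771250, 7.078125]
Midpoint of [6.771250, 7.078125] = 6.924688

6.92469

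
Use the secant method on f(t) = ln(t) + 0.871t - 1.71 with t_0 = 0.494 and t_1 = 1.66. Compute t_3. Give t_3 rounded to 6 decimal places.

f(t_0) = -1.984946, f(t_1) = 0.242678
t_2 = 1.660000 - (0.242678)·(1.660000 - 0.494000)/(0.242678 - (-1.984946)) = 1.532976; f(t_2) = 0.052433
t_3 = 1.532976 - (0.052433)·(1.532976 - 1.660000)/(0.052433 - (0.242678)) = 1.497967; f(t_3) = -0.001162

1.497967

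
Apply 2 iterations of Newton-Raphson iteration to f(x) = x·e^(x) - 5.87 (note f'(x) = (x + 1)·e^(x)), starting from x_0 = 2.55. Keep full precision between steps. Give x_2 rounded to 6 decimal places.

Newton update: x ← x − f(x)/f'(x).
x_0 = 2.550000: f = 26.788115, f' = 45.465218 → x_1 = 2.550000 - (26.788115)/(45.465218) = 1.960800
x_1 = 1.960800: f = 8.061498, f' = 21.036505 → x_2 = 1.960800 - (8.061498)/(21.036505) = 1.577585

1.577585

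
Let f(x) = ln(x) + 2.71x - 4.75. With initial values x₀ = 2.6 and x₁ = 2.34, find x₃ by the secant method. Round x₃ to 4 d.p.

1.5842

f(x_0) = 3.251511, f(x_1) = 2.441551
x_2 = 2.340000 - (2.441551)·(2.340000 - 2.600000)/(2.441551 - (3.251511)) = 1.556254; f(x_2) = -0.090270
x_3 = 1.556254 - (-0.090270)·(1.556254 - 2.340000)/(-0.090270 - (2.441551)) = 1.584198; f(x_3) = 0.003254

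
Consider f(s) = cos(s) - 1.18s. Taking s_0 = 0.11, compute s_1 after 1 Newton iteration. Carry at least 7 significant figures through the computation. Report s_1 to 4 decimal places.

0.7800

f'(s) = -sin(s) - 1.18
s_0 = 0.110000: f = 0.864156, f' = -1.289778 → s_1 = 0.110000 - (0.864156)/(-1.289778) = 0.780004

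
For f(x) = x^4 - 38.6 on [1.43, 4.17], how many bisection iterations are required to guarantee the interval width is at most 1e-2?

9

Initial width b − a = 4.17 − 1.43 = 2.740000.
After n steps the width is (b−a)/2^n; need (b−a)/2^n ≤ 1e-2.
So n ≥ log₂(2.740000/1e-2) = log₂(274.0000) ≈ 8.0980.
Hence n = 9.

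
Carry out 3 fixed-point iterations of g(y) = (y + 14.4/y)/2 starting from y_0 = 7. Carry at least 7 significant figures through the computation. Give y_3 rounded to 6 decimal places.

y_1 = g(7.000000) = 4.528571
y_2 = g(4.528571) = 3.854191
y_3 = g(3.854191) = 3.795192

3.795192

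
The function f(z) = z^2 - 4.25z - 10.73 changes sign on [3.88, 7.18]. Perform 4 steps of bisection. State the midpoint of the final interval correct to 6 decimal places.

6.045625

f(3.880000) = -12.165600, f(7.180000) = 10.307400 (opposite signs)
step 1: m = 5.530000, f(m) = -3.651600 < 0 → root in [5.530000, 7.180000]
step 2: m = 6.355000, f(m) = 2.647275 > 0 → root in [5.530000, 6.355000]
step 3: m = 5.942500, f(m) = -0.672319 < 0 → root in [5.942500, 6.355000]
step 4: m = 6.148750, f(m) = 0.944939 > 0 → root in [5.942500, 6.148750]
Midpoint of [5.942500, 6.148750] = 6.045625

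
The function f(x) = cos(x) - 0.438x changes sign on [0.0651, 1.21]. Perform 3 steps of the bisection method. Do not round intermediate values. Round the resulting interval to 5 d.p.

f(0.065100) = 0.969368, f(1.210000) = -0.176961 (opposite signs)
step 1: m = 0.637550, f(m) = 0.524310 > 0 → root in [0.637550, 1.210000]
step 2: m = 0.923775, f(m) = 0.198199 > 0 → root in [0.923775, 1.210000]
step 3: m = 1.066887, f(m) = 0.015555 > 0 → root in [1.066887, 1.210000]

[1.06689, 1.21000]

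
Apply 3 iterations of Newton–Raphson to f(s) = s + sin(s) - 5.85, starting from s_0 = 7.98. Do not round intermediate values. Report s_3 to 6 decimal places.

4.936283

f'(s) = 1 + cos(s)
s_0 = 7.980000: f = 3.122070, f' = 0.874315 → s_1 = 7.980000 - (3.122070)/(0.874315) = 4.409124
s_1 = 4.409124: f = -2.395243, f' = 0.701362 → s_2 = 4.409124 - (-2.395243)/(0.701362) = 7.824253
s_2 = 7.824253: f = 2.973812, f' = 1.029724 → s_3 = 7.824253 - (2.973812)/(1.029724) = 4.936283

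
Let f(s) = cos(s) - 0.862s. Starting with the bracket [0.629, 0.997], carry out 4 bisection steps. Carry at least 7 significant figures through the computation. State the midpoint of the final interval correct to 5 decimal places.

0.80150

f(0.629000) = 0.266418, f(0.997000) = -0.316590 (opposite signs)
step 1: m = 0.813000, f(m) = -0.013484 < 0 → root in [0.629000, 0.813000]
step 2: m = 0.721000, f(m) = 0.129644 > 0 → root in [0.721000, 0.813000]
step 3: m = 0.767000, f(m) = 0.058842 > 0 → root in [0.767000, 0.813000]
step 4: m = 0.790000, f(m) = 0.022865 > 0 → root in [0.790000, 0.813000]
Midpoint of [0.790000, 0.813000] = 0.801500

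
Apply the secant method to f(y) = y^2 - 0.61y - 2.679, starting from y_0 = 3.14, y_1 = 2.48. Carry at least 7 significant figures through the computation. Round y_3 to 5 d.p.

1.98529

f(y_0) = 5.265200, f(y_1) = 1.958600
y_2 = 2.480000 - (1.958600)·(2.480000 - 3.140000)/(1.958600 - (5.265200)) = 2.089062; f(y_2) = 0.410852
y_3 = 2.089062 - (0.410852)·(2.089062 - 2.480000)/(0.410852 - (1.958600)) = 1.985287; f(y_3) = 0.051339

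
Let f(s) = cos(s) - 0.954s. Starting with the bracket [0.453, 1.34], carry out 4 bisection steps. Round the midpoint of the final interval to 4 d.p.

0.7579

f(0.453000) = 0.466976, f(1.340000) = -1.049607 (opposite signs)
step 1: m = 0.896500, f(m) = -0.230913 < 0 → root in [0.453000, 0.896500]
step 2: m = 0.674750, f(m) = 0.137152 > 0 → root in [0.674750, 0.896500]
step 3: m = 0.785625, f(m) = -0.042540 < 0 → root in [0.674750, 0.785625]
step 4: m = 0.730187, f(m) = 0.048450 > 0 → root in [0.730187, 0.785625]
Midpoint of [0.730187, 0.785625] = 0.757906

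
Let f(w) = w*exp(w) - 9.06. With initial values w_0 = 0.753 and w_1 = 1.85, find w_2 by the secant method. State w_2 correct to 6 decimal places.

Secant update: w_(k+1) = w_k − f(w_k)·(w_k − w_(k-1))/(f(w_k) − f(w_(k-1))).
f(w_0) = -7.461110, f(w_1) = 2.705666
w_2 = 1.850000 - (2.705666)·(1.850000 - 0.753000)/(2.705666 - (-7.461110)) = 1.558057; f(w_2) = -1.659874

1.558057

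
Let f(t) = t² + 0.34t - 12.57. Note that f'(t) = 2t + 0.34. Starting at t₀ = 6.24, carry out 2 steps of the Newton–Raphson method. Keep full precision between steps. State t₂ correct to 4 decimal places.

t_0 = 6.240000: f = 28.489200, f' = 12.820000 → t_1 = 6.240000 - (28.489200)/(12.820000) = 4.017754
t_1 = 4.017754: f = 4.938379, f' = 8.375507 → t_2 = 4.017754 - (4.938379)/(8.375507) = 3.428132

3.4281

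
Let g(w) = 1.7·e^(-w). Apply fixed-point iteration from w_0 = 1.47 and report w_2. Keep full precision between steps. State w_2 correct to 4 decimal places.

w_1 = g(1.470000) = 0.390873
w_2 = g(0.390873) = 1.149992

1.1500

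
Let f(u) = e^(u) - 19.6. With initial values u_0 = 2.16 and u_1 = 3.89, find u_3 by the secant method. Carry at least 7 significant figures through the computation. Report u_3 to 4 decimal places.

2.8359

Secant update: u_(k+1) = u_k − f(u_k)·(u_k − u_(k-1))/(f(u_k) − f(u_(k-1))).
f(u_0) = -10.928862, f(u_1) = 29.310887
u_2 = 3.890000 - (29.310887)·(3.890000 - 2.160000)/(29.310887 - (-10.928862)) = 2.629857; f(u_2) = -5.728212
u_3 = 2.629857 - (-5.728212)·(2.629857 - 3.890000)/(-5.728212 - (29.310887)) = 2.835866; f(u_3) = -2.554845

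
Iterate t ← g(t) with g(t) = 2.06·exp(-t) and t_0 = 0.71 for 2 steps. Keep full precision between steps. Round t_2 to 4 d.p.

0.7482

t_1 = g(0.710000) = 1.012787
t_2 = g(1.012787) = 0.748203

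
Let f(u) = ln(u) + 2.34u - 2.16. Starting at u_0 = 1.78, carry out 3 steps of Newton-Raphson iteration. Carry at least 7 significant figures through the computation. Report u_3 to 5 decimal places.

0.94655

Newton update: u ← u − f(u)/f'(u).
f'(u) = 1/u + 2.34
u_0 = 1.780000: f = 2.581813, f' = 2.901798 → u_1 = 1.780000 - (2.581813)/(2.901798) = 0.890271
u_1 = 0.890271: f = -0.192995, f' = 3.463253 → u_2 = 0.890271 - (-0.192995)/(3.463253) = 0.945998
u_2 = 0.945998: f = -0.001881, f' = 3.397085 → u_3 = 0.945998 - (-0.001881)/(3.397085) = 0.946551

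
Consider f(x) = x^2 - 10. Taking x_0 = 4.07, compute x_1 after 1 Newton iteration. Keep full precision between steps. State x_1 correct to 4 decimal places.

Newton update: x ← x − f(x)/f'(x).
f'(x) = 2x
x_0 = 4.070000: f = 6.564900, f' = 8.140000 → x_1 = 4.070000 - (6.564900)/(8.140000) = 3.263501

3.2635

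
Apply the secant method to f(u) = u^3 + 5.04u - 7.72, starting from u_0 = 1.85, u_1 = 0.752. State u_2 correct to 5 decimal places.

Secant update: u_(k+1) = u_k − f(u_k)·(u_k − u_(k-1))/(f(u_k) − f(u_(k-1))).
f(u_0) = 7.935625, f(u_1) = -3.504661
u_2 = 0.752000 - (-3.504661)·(0.752000 - 1.850000)/(-3.504661 - (7.935625)) = 1.088366; f(u_2) = -0.945426

1.08837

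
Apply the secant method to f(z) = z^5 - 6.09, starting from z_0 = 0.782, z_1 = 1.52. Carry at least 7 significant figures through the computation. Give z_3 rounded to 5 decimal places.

1.42259

f(z_0) = -5.797562, f(z_1) = 2.023681
z_2 = 1.520000 - (2.023681)·(1.520000 - 0.782000)/(2.023681 - (-5.797562)) = 1.329049; f(z_2) = -1.943283
z_3 = 1.329049 - (-1.943283)·(1.329049 - 1.520000)/(-1.943283 - (2.023681)) = 1.422589; f(z_3) = -0.263634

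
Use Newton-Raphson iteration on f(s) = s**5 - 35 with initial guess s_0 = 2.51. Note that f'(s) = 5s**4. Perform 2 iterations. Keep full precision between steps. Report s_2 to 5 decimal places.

2.05496

Newton update: s ← s − f(s)/f'(s).
s_0 = 2.510000: f = 64.625063, f' = 198.456300 → s_1 = 2.510000 - (64.625063)/(198.456300) = 2.184361
s_1 = 2.184361: f = 14.730441, f' = 113.832914 → s_2 = 2.184361 - (14.730441)/(113.832914) = 2.054957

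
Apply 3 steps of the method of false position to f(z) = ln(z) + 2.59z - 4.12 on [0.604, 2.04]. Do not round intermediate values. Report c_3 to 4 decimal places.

1.4483

f(0.604000) = -3.059821, f(2.040000) = 1.876550
step 1: c = 1.494108, f(c) = 0.151269 > 0 → new bracket [0.604000, 1.494108]
step 2: c = 1.452176, f(c) = 0.014201 > 0 → new bracket [0.604000, 1.452176]
step 3: c = 1.448258, f(c) = 0.001351 > 0 → new bracket [0.604000, 1.448258]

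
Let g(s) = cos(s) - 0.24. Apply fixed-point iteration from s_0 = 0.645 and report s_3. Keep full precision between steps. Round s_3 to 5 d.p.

s_1 = g(0.645000) = 0.559100
s_2 = g(0.559100) = 0.607733
s_3 = g(0.607733) = 0.580945

0.58094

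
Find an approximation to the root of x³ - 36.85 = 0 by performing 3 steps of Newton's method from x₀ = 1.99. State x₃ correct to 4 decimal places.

3.3449

f'(x) = 3x²
x_0 = 1.990000: f = -28.969401, f' = 11.880300 → x_1 = 1.990000 - (-28.969401)/(11.880300) = 4.428440
x_1 = 4.428440: f = 49.996506, f' = 58.833248 → x_2 = 4.428440 - (49.996506)/(58.833248) = 3.578640
x_2 = 3.578640: f = 8.980440, f' = 38.419992 → x_3 = 3.578640 - (8.980440)/(38.419992) = 3.344896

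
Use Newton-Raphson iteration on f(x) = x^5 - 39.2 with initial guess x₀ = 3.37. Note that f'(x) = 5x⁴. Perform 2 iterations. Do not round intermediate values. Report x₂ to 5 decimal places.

2.34117

x_0 = 3.370000: f = 395.459829, f' = 644.895888 → x_1 = 3.370000 - (395.459829)/(644.895888) = 2.756785
x_1 = 2.756785: f = 120.026185, f' = 288.789631 → x_2 = 2.756785 - (120.026185)/(288.789631) = 2.341167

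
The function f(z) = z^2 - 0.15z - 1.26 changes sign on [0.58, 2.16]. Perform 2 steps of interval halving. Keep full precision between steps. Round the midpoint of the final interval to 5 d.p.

f(0.580000) = -1.010600, f(2.160000) = 3.081600 (opposite signs)
step 1: m = 1.370000, f(m) = 0.411400 > 0 → root in [0.580000, 1.370000]
step 2: m = 0.975000, f(m) = -0.455625 < 0 → root in [0.975000, 1.370000]
Midpoint of [0.975000, 1.370000] = 1.172500

1.17250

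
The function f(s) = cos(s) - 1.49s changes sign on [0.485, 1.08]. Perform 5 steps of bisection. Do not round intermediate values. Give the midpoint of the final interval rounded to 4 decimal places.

0.5687

f(0.485000) = 0.162025, f(1.080000) = -1.137872 (opposite signs)
step 1: m = 0.782500, f(m) = -0.456772 < 0 → root in [0.485000, 0.782500]
step 2: m = 0.633750, f(m) = -0.138475 < 0 → root in [0.485000, 0.633750]
step 3: m = 0.559375, f(m) = 0.014118 > 0 → root in [0.559375, 0.633750]
step 4: m = 0.596562, f(m) = -0.061606 < 0 → root in [0.559375, 0.596562]
step 5: m = 0.577969, f(m) = -0.023599 < 0 → root in [0.559375, 0.577969]
Midpoint of [0.559375, 0.577969] = 0.568672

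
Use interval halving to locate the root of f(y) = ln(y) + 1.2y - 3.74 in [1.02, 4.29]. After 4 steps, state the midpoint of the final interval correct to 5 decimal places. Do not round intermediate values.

2.34844

f(1.020000) = -2.496197, f(4.290000) = 2.864287 (opposite signs)
step 1: m = 2.655000, f(m) = 0.422445 > 0 → root in [1.020000, 2.655000]
step 2: m = 1.837500, f(m) = -0.926594 < 0 → root in [1.837500, 2.655000]
step 3: m = 2.246250, f(m) = -0.235238 < 0 → root in [2.246250, 2.655000]
step 4: m = 2.450625, f(m) = 0.097093 > 0 → root in [2.246250, 2.450625]
Midpoint of [2.246250, 2.450625] = 2.348438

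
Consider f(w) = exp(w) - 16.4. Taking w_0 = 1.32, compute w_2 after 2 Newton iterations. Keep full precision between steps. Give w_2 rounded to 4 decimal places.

f'(w) = exp(w)
w_0 = 1.320000: f = -12.656579, f' = 3.743421 → w_1 = 1.320000 - (-12.656579)/(3.743421) = 4.701019
w_1 = 4.701019: f = 93.659260, f' = 110.059260 → w_2 = 4.701019 - (93.659260)/(110.059260) = 3.850030

3.8500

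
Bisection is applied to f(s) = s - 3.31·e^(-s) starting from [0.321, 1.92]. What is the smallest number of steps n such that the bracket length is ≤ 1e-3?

Initial width b − a = 1.92 − 0.321 = 1.599000.
After n steps the width is (b−a)/2^n; need (b−a)/2^n ≤ 1e-3.
So n ≥ log₂(1.599000/1e-3) = log₂(1599.0000) ≈ 10.6430.
Hence n = 11.

11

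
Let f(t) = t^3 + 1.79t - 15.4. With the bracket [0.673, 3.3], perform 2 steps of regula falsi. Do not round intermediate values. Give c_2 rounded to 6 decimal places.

2.002167

f(0.673000) = -13.890509, f(3.300000) = 26.444000
step 1: c = 1.577693, f(c) = -8.648866 < 0 → new bracket [1.577693, 3.300000]
step 2: c = 2.002167, f(c) = -3.790087 < 0 → new bracket [2.002167, 3.300000]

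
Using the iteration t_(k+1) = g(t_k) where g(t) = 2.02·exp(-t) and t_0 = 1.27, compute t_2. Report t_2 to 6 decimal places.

t_1 = g(1.270000) = 0.567280
t_2 = g(0.567280) = 1.145473

1.145473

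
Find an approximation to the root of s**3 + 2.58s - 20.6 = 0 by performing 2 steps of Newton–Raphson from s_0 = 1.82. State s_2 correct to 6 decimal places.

Newton update: s ← s − f(s)/f'(s).
f'(s) = 3s**2 + 2.58
s_0 = 1.820000: f = -9.875832, f' = 12.517200 → s_1 = 1.820000 - (-9.875832)/(12.517200) = 2.608981
s_1 = 2.608981: f = 3.889934, f' = 23.000344 → s_2 = 2.608981 - (3.889934)/(23.000344) = 2.439856

2.439856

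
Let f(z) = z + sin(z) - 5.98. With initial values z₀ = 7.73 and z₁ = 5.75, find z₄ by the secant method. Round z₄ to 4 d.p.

6.1313

f(z_0) = 2.742324, f(z_1) = -0.738279
z_2 = 5.750000 - (-0.738279)·(5.750000 - 7.730000)/(-0.738279 - (2.742324)) = 6.169983; f(z_2) = 0.077021
z_3 = 6.169983 - (0.077021)·(6.169983 - 5.750000)/(0.077021 - (-0.738279)) = 6.130307; f(z_3) = -0.001977
z_4 = 6.130307 - (-0.001977)·(6.130307 - 6.169983)/(-0.001977 - (0.077021)) = 6.131300; f(z_4) = -0.000003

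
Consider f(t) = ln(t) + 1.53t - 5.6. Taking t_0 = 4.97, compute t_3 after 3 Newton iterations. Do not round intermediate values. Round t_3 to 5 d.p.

2.95251

Newton update: t ← t − f(t)/f'(t).
f'(t) = 1/t + 1.53
t_0 = 4.970000: f = 3.607520, f' = 1.731207 → t_1 = 4.970000 - (3.607520)/(1.731207) = 2.886183
t_1 = 2.886183: f = -0.124206, f' = 1.876478 → t_2 = 2.886183 - (-0.124206)/(1.876478) = 2.952374
t_2 = 2.952374: f = -0.000259, f' = 1.868711 → t_3 = 2.952374 - (-0.000259)/(1.868711) = 2.952512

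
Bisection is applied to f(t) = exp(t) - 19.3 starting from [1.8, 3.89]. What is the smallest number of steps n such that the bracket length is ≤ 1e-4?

Initial width b − a = 3.89 − 1.8 = 2.090000.
After n steps the width is (b−a)/2^n; need (b−a)/2^n ≤ 1e-4.
So n ≥ log₂(2.090000/1e-4) = log₂(20900.0000) ≈ 14.3512.
Hence n = 15.

15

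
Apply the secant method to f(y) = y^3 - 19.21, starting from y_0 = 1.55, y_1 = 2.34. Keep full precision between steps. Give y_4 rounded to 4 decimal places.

Secant update: y_(k+1) = y_k − f(y_k)·(y_k − y_(k-1))/(f(y_k) − f(y_(k-1))).
f(y_0) = -15.486125, f(y_1) = -6.397096
y_2 = 2.340000 - (-6.397096)·(2.340000 - 1.550000)/(-6.397096 - (-15.486125)) = 2.896023; f(y_2) = 5.078789
y_3 = 2.896023 - (5.078789)·(2.896023 - 2.340000)/(5.078789 - (-6.397096)) = 2.649948; f(y_3) = -0.601466
y_4 = 2.649948 - (-0.601466)·(2.649948 - 2.896023)/(-0.601466 - (5.078789)) = 2.676004; f(y_4) = -0.047135

2.6760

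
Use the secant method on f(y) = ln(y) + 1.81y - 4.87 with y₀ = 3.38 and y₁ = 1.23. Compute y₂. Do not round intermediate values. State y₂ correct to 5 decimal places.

2.29864

Secant update: y_(k+1) = y_k − f(y_k)·(y_k − y_(k-1))/(f(y_k) − f(y_(k-1))).
f(y_0) = 2.465676, f(y_1) = -2.436686
y_2 = 1.230000 - (-2.436686)·(1.230000 - 3.380000)/(-2.436686 - (2.465676)) = 2.298643; f(y_2) = 0.122863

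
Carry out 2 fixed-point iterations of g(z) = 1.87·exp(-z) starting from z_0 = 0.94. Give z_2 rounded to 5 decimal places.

0.90074

z_1 = g(0.940000) = 0.730474
z_2 = g(0.730474) = 0.900743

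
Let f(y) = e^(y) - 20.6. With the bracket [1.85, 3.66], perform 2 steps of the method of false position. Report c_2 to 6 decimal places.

2.911330

f(1.850000) = -14.240180, f(3.660000) = 18.261343
step 1: c = 2.643031, f(c) = -6.544253 < 0 → new bracket [2.643031, 3.660000]
step 2: c = 2.911330, f(c) = -2.218776 < 0 → new bracket [2.911330, 3.660000]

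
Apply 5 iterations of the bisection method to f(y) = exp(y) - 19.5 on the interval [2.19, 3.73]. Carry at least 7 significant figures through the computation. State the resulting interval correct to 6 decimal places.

[2.960000, 3.008125]

f(2.190000) = -10.564787, f(3.730000) = 22.179108 (opposite signs)
step 1: m = 2.960000, f(m) = -0.202028 < 0 → root in [2.960000, 3.730000]
step 2: m = 3.345000, f(m) = 8.860576 > 0 → root in [2.960000, 3.345000]
step 3: m = 3.152500, f(m) = 3.894478 > 0 → root in [2.960000, 3.152500]
step 4: m = 3.056250, f(m) = 1.747729 > 0 → root in [2.960000, 3.056250]
step 5: m = 3.008125, f(m) = 0.749397 > 0 → root in [2.960000, 3.008125]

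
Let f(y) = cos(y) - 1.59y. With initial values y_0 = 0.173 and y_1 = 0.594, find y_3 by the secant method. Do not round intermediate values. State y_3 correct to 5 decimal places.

0.53953

f(y_0) = 0.710003, f(y_1) = -0.115751
y_2 = 0.594000 - (-0.115751)·(0.594000 - 0.173000)/(-0.115751 - (0.710003)) = 0.534986; f(y_2) = 0.009649
y_3 = 0.534986 - (0.009649)·(0.534986 - 0.594000)/(0.009649 - (-0.115751)) = 0.539526; f(y_3) = 0.000105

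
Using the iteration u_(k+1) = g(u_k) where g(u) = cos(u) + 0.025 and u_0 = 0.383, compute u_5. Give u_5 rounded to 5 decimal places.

0.79835

u_1 = g(0.383000) = 0.952548
u_2 = g(0.952548) = 0.604609
u_3 = g(0.604609) = 0.847724
u_4 = g(0.847724) = 0.686691
u_5 = g(0.686691) = 0.798348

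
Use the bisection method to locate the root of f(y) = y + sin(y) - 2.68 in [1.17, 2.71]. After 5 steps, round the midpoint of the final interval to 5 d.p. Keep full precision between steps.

1.67531

f(1.170000) = -0.589249, f(2.710000) = 0.448318 (opposite signs)
step 1: m = 1.940000, f(m) = 0.192615 > 0 → root in [1.170000, 1.940000]
step 2: m = 1.555000, f(m) = -0.125125 < 0 → root in [1.555000, 1.940000]
step 3: m = 1.747500, f(m) = 0.051928 > 0 → root in [1.555000, 1.747500]
step 4: m = 1.651250, f(m) = -0.031985 < 0 → root in [1.651250, 1.747500]
step 5: m = 1.699375, f(m) = 0.011120 > 0 → root in [1.651250, 1.699375]
Midpoint of [1.651250, 1.699375] = 1.675312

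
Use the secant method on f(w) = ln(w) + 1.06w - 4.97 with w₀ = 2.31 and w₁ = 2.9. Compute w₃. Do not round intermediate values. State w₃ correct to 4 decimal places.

3.5048

f(w_0) = -1.684152, f(w_1) = -0.831289
w_2 = 2.900000 - (-0.831289)·(2.900000 - 2.310000)/(-0.831289 - (-1.684152)) = 3.475075; f(w_2) = -0.040804
w_3 = 3.475075 - (-0.040804)·(3.475075 - 2.900000)/(-0.040804 - (-0.831289)) = 3.504760; f(w_3) = -0.000832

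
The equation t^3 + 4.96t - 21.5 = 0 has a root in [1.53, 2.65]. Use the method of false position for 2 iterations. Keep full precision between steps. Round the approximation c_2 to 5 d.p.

2.18187

f(1.530000) = -10.329623, f(2.650000) = 10.253625
step 1: c = 2.092068, f(c) = -1.966894 < 0 → new bracket [2.092068, 2.650000]
step 2: c = 2.181867, f(c) = -0.291068 < 0 → new bracket [2.181867, 2.650000]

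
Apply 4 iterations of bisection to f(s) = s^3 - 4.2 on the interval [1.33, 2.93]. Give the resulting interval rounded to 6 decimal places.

f(1.330000) = -1.847363, f(2.930000) = 20.953757 (opposite signs)
step 1: m = 2.130000, f(m) = 5.463597 > 0 → root in [1.330000, 2.130000]
step 2: m = 1.730000, f(m) = 0.977717 > 0 → root in [1.330000, 1.730000]
step 3: m = 1.530000, f(m) = -0.618423 < 0 → root in [1.530000, 1.730000]
step 4: m = 1.630000, f(m) = 0.130747 > 0 → root in [1.530000, 1.630000]

[1.530000, 1.630000]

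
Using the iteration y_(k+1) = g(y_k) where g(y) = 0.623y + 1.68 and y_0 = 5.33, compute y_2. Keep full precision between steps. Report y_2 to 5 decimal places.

4.79537

y_1 = g(5.330000) = 5.000590
y_2 = g(5.000590) = 4.795368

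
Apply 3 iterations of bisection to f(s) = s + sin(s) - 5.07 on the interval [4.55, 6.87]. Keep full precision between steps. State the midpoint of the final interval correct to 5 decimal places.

f(4.550000) = -1.506844, f(6.870000) = 2.353711 (opposite signs)
step 1: m = 5.710000, f(m) = 0.097689 > 0 → root in [4.550000, 5.710000]
step 2: m = 5.130000, f(m) = -0.854060 < 0 → root in [5.130000, 5.710000]
step 3: m = 5.420000, f(m) = -0.409917 < 0 → root in [5.420000, 5.710000]
Midpoint of [5.420000, 5.710000] = 5.565000

5.56500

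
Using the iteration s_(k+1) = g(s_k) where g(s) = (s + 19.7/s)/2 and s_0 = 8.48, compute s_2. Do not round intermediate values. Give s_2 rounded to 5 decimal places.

s_1 = g(8.480000) = 5.401557
s_2 = g(5.401557) = 4.524327

4.52433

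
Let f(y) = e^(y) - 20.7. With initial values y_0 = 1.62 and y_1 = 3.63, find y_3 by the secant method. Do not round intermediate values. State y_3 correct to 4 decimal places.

2.9022

Secant update: y_(k+1) = y_k − f(y_k)·(y_k − y_(k-1))/(f(y_k) − f(y_(k-1))).
f(y_0) = -15.646910, f(y_1) = 17.012817
y_2 = 3.630000 - (17.012817)·(3.630000 - 1.620000)/(17.012817 - (-15.646910)) = 2.582969; f(y_2) = -7.463628
y_3 = 2.582969 - (-7.463628)·(2.582969 - 3.630000)/(-7.463628 - (17.012817)) = 2.902241; f(y_3) = -2.485082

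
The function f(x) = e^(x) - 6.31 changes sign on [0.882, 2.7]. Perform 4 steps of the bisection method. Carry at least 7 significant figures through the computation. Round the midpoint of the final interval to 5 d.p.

1.84781

f(0.882000) = -3.894274, f(2.700000) = 8.569732 (opposite signs)
step 1: m = 1.791000, f(m) = -0.314555 < 0 → root in [1.791000, 2.700000]
step 2: m = 2.245500, f(m) = 3.135137 > 0 → root in [1.791000, 2.245500]
step 3: m = 2.018250, f(m) = 1.215144 > 0 → root in [1.791000, 2.018250]
step 4: m = 1.904625, f(m) = 0.406888 > 0 → root in [1.791000, 1.904625]
Midpoint of [1.791000, 1.904625] = 1.847813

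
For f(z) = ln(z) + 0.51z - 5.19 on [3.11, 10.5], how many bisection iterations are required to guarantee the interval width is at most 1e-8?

Initial width b − a = 10.5 − 3.11 = 7.390000.
After n steps the width is (b−a)/2^n; need (b−a)/2^n ≤ 1e-8.
So n ≥ log₂(7.390000/1e-8) = log₂(739000000.0000) ≈ 29.4610.
Hence n = 30.

30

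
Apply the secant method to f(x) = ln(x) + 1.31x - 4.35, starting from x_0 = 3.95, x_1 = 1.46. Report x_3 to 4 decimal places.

2.5979

f(x_0) = 2.198216, f(x_1) = -2.058964
x_2 = 1.460000 - (-2.058964)·(1.460000 - 3.950000)/(-2.058964 - (2.198216)) = 2.664276; f(x_2) = 0.120134
x_3 = 2.664276 - (0.120134)·(2.664276 - 1.460000)/(0.120134 - (-2.058964)) = 2.597884; f(x_3) = 0.007926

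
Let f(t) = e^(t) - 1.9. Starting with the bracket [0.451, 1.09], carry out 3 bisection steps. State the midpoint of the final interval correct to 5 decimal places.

0.65069

f(0.451000) = -0.330119, f(1.090000) = 1.074274 (opposite signs)
step 1: m = 0.770500, f(m) = 0.260846 > 0 → root in [0.451000, 0.770500]
step 2: m = 0.610750, f(m) = -0.058188 < 0 → root in [0.610750, 0.770500]
step 3: m = 0.690625, f(m) = 0.094962 > 0 → root in [0.610750, 0.690625]
Midpoint of [0.610750, 0.690625] = 0.650688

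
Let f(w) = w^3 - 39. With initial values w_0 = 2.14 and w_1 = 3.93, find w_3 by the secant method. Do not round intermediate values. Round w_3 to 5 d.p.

3.35778

f(w_0) = -29.199656, f(w_1) = 21.698457
w_2 = 3.930000 - (21.698457)·(3.930000 - 2.140000)/(21.698457 - (-29.199656)) = 3.166902; f(w_2) = -7.238284
w_3 = 3.166902 - (-7.238284)·(3.166902 - 3.930000)/(-7.238284 - (21.698457)) = 3.357785; f(w_3) = -1.141923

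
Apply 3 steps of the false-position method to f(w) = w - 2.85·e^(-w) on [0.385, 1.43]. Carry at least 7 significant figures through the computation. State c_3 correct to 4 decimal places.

False-position update: c = (a·f(b) − b·f(a))/(f(b) − f(a)); replace the endpoint whose sign matches f(c).
f(0.385000) = -1.554284, f(1.430000) = 0.747970
step 1: c = 1.090494, f(c) = 0.132751 > 0 → new bracket [0.385000, 1.090494]
step 2: c = 1.034980, f(c) = 0.022564 > 0 → new bracket [0.385000, 1.034980]
step 3: c = 1.025679, f(c) = 0.003803 > 0 → new bracket [0.385000, 1.025679]

1.0257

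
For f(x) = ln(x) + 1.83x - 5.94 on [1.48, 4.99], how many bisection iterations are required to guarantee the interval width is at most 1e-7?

26

Initial width b − a = 4.99 − 1.48 = 3.510000.
After n steps the width is (b−a)/2^n; need (b−a)/2^n ≤ 1e-7.
So n ≥ log₂(3.510000/1e-7) = log₂(35100000.0000) ≈ 25.0650.
Hence n = 26.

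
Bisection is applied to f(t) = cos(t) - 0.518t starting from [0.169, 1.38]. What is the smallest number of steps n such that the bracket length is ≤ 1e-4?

Initial width b − a = 1.38 − 0.169 = 1.211000.
After n steps the width is (b−a)/2^n; need (b−a)/2^n ≤ 1e-4.
So n ≥ log₂(1.211000/1e-4) = log₂(12110.0000) ≈ 13.5639.
Hence n = 14.

14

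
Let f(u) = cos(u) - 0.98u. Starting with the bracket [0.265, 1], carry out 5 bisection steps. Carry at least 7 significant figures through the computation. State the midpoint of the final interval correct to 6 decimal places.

0.758828

f(0.265000) = 0.705393, f(1.000000) = -0.439698 (opposite signs)
step 1: m = 0.632500, f(m) = 0.186702 > 0 → root in [0.632500, 1.000000]
step 2: m = 0.816250, f(m) = -0.114967 < 0 → root in [0.632500, 0.816250]
step 3: m = 0.724375, f(m) = 0.039026 > 0 → root in [0.724375, 0.816250]
step 4: m = 0.770312, f(m) = -0.037213 < 0 → root in [0.724375, 0.770312]
step 5: m = 0.747344, f(m) = 0.001100 > 0 → root in [0.747344, 0.770312]
Midpoint of [0.747344, 0.770312] = 0.758828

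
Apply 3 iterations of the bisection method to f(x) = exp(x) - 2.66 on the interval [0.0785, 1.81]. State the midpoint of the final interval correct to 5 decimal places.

1.05247

f(0.078500) = -1.578337, f(1.810000) = 3.450447 (opposite signs)
step 1: m = 0.944250, f(m) = -0.089116 < 0 → root in [0.944250, 1.810000]
step 2: m = 1.377125, f(m) = 1.303490 > 0 → root in [0.944250, 1.377125]
step 3: m = 1.160687, f(m) = 0.532127 > 0 → root in [0.944250, 1.160687]
Midpoint of [0.944250, 1.160687] = 1.052469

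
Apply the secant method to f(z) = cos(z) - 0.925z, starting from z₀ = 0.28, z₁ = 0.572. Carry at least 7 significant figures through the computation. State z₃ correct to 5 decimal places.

0.77195

f(z_0) = 0.702055, f(z_1) = 0.311720
z_2 = 0.572000 - (0.311720)·(0.572000 - 0.280000)/(0.311720 - (0.702055)) = 0.805190; f(z_2) = -0.051826
z_3 = 0.805190 - (-0.051826)·(0.805190 - 0.572000)/(-0.051826 - (0.311720)) = 0.771947; f(z_3) = 0.002503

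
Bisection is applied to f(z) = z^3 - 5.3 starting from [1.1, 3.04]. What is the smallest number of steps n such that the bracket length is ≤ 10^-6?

Initial width b − a = 3.04 − 1.1 = 1.940000.
After n steps the width is (b−a)/2^n; need (b−a)/2^n ≤ 10^-6.
So n ≥ log₂(1.940000/10^-6) = log₂(1940000.0000) ≈ 20.8876.
Hence n = 21.

21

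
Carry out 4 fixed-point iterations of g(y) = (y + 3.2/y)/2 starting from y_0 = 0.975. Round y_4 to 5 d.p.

1.78885

y_1 = g(0.975000) = 2.128526
y_2 = g(2.128526) = 1.815957
y_3 = g(1.815957) = 1.789057
y_4 = g(1.789057) = 1.788854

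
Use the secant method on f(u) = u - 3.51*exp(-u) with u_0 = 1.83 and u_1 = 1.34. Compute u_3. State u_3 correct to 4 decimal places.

f(u_0) = 1.266948, f(u_1) = 0.420922
u_2 = 1.340000 - (0.420922)·(1.340000 - 1.830000)/(0.420922 - (1.266948)) = 1.096211; f(u_2) = -0.076601
u_3 = 1.096211 - (-0.076601)·(1.096211 - 1.340000)/(-0.076601 - (0.420922)) = 1.133746; f(u_3) = 0.004139

1.1337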